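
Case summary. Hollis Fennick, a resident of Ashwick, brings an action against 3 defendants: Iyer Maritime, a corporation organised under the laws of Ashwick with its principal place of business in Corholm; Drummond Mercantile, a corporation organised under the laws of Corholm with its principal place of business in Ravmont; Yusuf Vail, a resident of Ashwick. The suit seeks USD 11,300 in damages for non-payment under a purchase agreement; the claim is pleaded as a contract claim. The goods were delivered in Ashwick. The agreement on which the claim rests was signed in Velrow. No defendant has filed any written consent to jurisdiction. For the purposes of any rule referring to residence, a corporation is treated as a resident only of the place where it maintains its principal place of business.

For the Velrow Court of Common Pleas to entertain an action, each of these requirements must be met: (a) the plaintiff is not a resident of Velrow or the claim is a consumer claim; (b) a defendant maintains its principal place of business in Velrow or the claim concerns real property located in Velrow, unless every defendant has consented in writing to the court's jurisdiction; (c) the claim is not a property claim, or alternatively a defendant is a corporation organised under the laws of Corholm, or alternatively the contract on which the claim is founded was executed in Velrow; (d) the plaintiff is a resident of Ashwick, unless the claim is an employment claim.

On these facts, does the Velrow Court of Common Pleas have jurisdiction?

The Velrow Court of Common Pleas:
  (a) The plaintiff resides in Ashwick, which is not Velrow, so one alternative holds. Met.
  (b) The corporate defendant(s) have their principal place of business in Corholm, Ravmont, not Velrow; the claim does not concern real property — no alternative holds. And no such written consent has been filed, so the proviso does not save it. Not satisfied.
  (c) The claim is a contract claim, not a property claim — that alternative is enough. Met.
  (d) The plaintiff resides in Ashwick. Satisfied.
  → No jurisdiction.

No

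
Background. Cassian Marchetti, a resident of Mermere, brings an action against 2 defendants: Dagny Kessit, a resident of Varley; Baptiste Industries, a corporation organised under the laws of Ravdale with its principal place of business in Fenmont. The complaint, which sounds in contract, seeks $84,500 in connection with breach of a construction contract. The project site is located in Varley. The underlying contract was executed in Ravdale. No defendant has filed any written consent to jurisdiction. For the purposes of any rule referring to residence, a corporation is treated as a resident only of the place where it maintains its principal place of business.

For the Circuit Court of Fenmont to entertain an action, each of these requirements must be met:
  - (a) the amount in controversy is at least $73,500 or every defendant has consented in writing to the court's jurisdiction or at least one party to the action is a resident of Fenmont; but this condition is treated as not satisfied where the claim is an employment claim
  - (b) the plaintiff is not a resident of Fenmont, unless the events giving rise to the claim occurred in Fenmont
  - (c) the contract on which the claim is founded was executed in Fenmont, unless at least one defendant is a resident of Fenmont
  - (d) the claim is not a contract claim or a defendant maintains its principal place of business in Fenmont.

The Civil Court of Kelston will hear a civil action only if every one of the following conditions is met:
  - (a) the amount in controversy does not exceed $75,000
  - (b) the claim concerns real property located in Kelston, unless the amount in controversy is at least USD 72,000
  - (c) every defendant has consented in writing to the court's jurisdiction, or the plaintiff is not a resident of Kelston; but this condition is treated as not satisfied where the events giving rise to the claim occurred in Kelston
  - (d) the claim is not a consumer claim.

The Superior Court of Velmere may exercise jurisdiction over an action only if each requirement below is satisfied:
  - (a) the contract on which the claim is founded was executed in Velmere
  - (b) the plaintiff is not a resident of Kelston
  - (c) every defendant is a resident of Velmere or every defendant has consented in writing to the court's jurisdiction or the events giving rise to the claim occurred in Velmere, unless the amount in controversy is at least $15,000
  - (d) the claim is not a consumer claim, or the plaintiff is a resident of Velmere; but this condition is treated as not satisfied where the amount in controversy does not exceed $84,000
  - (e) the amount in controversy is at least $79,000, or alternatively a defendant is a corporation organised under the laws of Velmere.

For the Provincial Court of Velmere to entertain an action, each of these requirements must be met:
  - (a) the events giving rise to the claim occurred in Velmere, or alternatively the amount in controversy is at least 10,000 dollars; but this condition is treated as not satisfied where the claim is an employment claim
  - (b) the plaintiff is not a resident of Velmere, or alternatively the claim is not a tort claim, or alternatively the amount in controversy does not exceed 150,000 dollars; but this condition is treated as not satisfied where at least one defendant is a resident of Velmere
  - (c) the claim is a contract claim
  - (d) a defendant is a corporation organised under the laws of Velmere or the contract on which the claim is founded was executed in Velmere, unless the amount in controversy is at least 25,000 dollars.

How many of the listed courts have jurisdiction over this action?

The Circuit Court of Fenmont:
  (a) The amount in controversy is $84,500, which meets the USD 73,500 floor, so one alternative holds. And the carve-out is inapplicable — the claim is a contract claim, not an employment claim. Condition met.
  (b) The plaintiff resides in Mermere, which is not Fenmont. Satisfied.
  (c) The contract was executed in Ravdale, not Fenmont. But Baptiste Industries resides in Fenmont, and the 'unless' clause therefore excuses the requirement. Condition met.
  (d) Baptiste Industries has its principal place of business in Fenmont, so this disjunct is met. Met.
  → Every requirement is satisfied — jurisdiction.
The Civil Court of Kelston:
  (a) The amount in controversy is USD 84,500, above the USD 75,000 ceiling. Condition not met.
  (b) The claim does not concern real property. But the amount in controversy is $84,500, which meets the $72,000 floor, and the 'unless' clause therefore excuses the requirement. Satisfied.
  (c) The plaintiff resides in Mermere, which is not Kelston, so one alternative holds. The carve-out does not apply: the operative events occurred in Varley, not Kelston. Satisfied.
  (d) The claim is a contract claim, not a consumer claim. Condition met.
  → The court lacks jurisdiction.
The Superior Court of Velmere:
  (a) The contract was executed in Ravdale, not Velmere. Condition not met.
  (b) The plaintiff resides in Mermere, which is not Kelston. Condition met.
  (c) The defendants reside as follows — Dagny Kessit in Varley, Baptiste Industries in Fenmont — not all in Velmere; no such written consent has been filed; the operative events occurred in Varley, not Velmere — every alternative fails. The proviso rescues it, though: the amount in controversy is USD 84,500, which meets the $15,000 floor. Met.
  (d) The claim is a contract claim, not a consumer claim, so one alternative holds. And the carve-out is inapplicable — the amount in controversy is 84,500 dollars, above the 84,000 dollars ceiling. Satisfied.
  (e) The amount in controversy is $84,500, which meets the $79,000 floor, which satisfies one of the alternatives. Satisfied.
  → At least one condition fails; no jurisdiction.
The Provincial Court of Velmere:
  (a) The amount in controversy is USD 84,500, which meets the $10,000 floor, so one alternative holds. And the carve-out is inapplicable — the claim is a contract claim, not an employment claim. Satisfied.
  (b) The plaintiff resides in Mermere, which is not Velmere, so one alternative holds. The carve-out does not apply: no defendant resides in Velmere (they reside in Varley, Fenmont). Met.
  (c) The claim is a contract claim. Satisfied.
  (d) The corporate defendant(s) are organised in Ravdale, not Velmere; the contract was executed in Ravdale, not Velmere — no alternative holds. But the amount in controversy is 84,500 dollars, which meets the 25,000 dollars floor, and the 'unless' clause therefore excuses the requirement. Condition met.
  → All conditions met; jurisdiction exists.
Courts with jurisdiction: the Circuit Court of Fenmont, the Provincial Court of Velmere — 2 in total.

2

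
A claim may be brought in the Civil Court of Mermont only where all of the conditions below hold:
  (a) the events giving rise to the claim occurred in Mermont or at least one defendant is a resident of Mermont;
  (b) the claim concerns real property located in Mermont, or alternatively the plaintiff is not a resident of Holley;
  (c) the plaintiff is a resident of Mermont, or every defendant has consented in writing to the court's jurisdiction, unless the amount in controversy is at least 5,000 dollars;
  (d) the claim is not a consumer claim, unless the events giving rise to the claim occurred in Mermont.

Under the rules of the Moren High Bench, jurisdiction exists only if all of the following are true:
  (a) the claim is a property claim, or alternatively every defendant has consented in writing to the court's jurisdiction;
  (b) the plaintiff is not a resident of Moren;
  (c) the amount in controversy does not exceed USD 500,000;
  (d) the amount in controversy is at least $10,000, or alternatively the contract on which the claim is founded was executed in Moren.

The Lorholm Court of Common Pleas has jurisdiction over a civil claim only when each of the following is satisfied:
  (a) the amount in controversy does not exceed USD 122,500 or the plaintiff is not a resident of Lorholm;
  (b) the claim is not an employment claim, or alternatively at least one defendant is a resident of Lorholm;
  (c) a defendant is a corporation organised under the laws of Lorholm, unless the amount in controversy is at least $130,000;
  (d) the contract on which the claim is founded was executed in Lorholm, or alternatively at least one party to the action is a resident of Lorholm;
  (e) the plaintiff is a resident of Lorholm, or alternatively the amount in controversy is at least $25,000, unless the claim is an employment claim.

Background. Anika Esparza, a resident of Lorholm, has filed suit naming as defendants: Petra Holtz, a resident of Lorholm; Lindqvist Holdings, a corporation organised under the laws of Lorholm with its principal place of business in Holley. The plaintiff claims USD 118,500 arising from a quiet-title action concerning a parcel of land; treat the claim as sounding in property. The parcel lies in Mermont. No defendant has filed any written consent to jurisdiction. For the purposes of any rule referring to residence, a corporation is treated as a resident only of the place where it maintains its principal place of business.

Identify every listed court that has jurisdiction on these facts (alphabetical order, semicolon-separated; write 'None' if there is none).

The Civil Court of Mermont:
  (a) The operative events occurred in Mermont, so this disjunct is met. Met.
  (b) The property lies in Mermont, which satisfies one of the alternatives. Met.
  (c) The plaintiff resides in Lorholm, not Mermont; no such written consent has been filed — no alternative holds. However, the amount in controversy is $118,500, which meets the 5,000 dollars floor, so the 'unless' proviso supplies this condition. Condition met.
  (d) The claim is a property claim, not a consumer claim. Condition met.
  → The court has jurisdiction.
The Moren High Bench:
  (a) The claim is a property claim, which satisfies one of the alternatives. Satisfied.
  (b) The plaintiff resides in Lorholm, which is not Moren. Condition met.
  (c) The amount in controversy is 118,500 dollars, within the 500,000 dollars ceiling. Condition met.
  (d) The amount in controversy is USD 118,500, which meets the $10,000 floor, so one alternative holds. Satisfied.
  → Every requirement is satisfied — jurisdiction.
The Lorholm Court of Common Pleas:
  (a) The amount in controversy is USD 118,500, within the 122,500 dollars ceiling, so this disjunct is met. Met.
  (b) The claim is a property claim, not an employment claim, which satisfies one of the alternatives. Met.
  (c) Lindqvist Holdings is organised under the laws of Lorholm. Condition met.
  (d) Anika Esparza resides in Lorholm, so one alternative holds. Condition met.
  (e) The plaintiff resides in Lorholm, so this disjunct is met. Met.
  → Jurisdiction lies.

the Civil Court of Mermont; the Lorholm Court of Common Pleas; the Moren High Bench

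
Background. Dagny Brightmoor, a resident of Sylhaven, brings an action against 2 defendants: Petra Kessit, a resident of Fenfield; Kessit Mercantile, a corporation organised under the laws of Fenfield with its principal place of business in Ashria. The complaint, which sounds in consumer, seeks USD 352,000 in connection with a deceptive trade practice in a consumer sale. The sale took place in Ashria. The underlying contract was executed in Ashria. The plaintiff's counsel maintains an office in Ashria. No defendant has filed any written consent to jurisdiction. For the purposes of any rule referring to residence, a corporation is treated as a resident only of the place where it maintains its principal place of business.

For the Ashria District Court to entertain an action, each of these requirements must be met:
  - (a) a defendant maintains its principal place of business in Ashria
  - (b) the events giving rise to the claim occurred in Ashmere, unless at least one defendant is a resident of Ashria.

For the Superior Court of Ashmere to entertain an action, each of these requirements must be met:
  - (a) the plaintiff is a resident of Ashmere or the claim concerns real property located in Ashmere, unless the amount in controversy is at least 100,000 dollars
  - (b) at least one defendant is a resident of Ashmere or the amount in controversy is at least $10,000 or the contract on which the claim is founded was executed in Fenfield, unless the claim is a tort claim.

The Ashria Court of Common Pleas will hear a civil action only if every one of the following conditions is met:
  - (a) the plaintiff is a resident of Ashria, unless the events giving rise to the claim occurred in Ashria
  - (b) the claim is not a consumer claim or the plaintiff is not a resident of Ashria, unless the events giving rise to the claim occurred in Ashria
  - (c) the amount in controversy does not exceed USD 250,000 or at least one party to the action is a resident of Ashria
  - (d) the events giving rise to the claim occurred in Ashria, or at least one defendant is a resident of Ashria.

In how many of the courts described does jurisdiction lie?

The Ashria District Court:
  (a) Kessit Mercantile has its principal place of business in Ashria. Condition met.
  (b) The operative events occurred in Ashria, not Ashmere. However, Kessit Mercantile resides in Ashria, so the 'unless' proviso supplies this condition. Condition met.
  → All conditions met; jurisdiction exists.
The Superior Court of Ashmere:
  (a) The plaintiff resides in Sylhaven, not Ashmere; the claim does not concern real property — no alternative holds. But the amount in controversy is 352,000 dollars, which meets the USD 100,000 floor, and the 'unless' clause therefore excuses the requirement. Met.
  (b) The amount in controversy is USD 352,000, which meets the $10,000 floor, which satisfies one of the alternatives. Condition met.
  → Every requirement is satisfied — jurisdiction.
The Ashria Court of Common Pleas:
  (a) The plaintiff resides in Sylhaven, not Ashria. But the operative events occurred in Ashria, and the 'unless' clause therefore excuses the requirement. Satisfied.
  (b) The plaintiff resides in Sylhaven, which is not Ashria, so this disjunct is met. Satisfied.
  (c) Kessit Mercantile resides in Ashria, so one alternative holds. Met.
  (d) The operative events occurred in Ashria, so one alternative holds. Condition met.
  → The court has jurisdiction.
Courts with jurisdiction: the Ashria District Court, the Superior Court of Ashmere, the Ashria Court of Common Pleas — 3 in total.

3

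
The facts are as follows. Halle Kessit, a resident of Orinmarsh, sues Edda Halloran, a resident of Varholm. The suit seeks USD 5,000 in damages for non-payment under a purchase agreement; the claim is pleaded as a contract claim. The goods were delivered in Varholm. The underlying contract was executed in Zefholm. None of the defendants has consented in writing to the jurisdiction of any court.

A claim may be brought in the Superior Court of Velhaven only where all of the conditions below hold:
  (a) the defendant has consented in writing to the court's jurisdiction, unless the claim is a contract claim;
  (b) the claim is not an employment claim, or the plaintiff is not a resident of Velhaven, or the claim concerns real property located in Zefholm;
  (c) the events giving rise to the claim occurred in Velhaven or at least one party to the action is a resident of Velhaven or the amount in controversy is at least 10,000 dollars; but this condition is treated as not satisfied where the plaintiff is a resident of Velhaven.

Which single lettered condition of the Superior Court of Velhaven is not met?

(c)

The Superior Court of Velhaven:
  (a) No such written consent has been filed. However, the claim is a contract claim, so the 'unless' proviso supplies this condition. Satisfied.
  (b) The claim is a contract claim, not an employment claim, so this disjunct is met. Satisfied.
  (c) The operative events occurred in Varholm, not Velhaven; no party resides in Velhaven; the amount in controversy is $5,000, below the $10,000 floor — none of the alternatives is met. Fails.
Only condition (c) fails.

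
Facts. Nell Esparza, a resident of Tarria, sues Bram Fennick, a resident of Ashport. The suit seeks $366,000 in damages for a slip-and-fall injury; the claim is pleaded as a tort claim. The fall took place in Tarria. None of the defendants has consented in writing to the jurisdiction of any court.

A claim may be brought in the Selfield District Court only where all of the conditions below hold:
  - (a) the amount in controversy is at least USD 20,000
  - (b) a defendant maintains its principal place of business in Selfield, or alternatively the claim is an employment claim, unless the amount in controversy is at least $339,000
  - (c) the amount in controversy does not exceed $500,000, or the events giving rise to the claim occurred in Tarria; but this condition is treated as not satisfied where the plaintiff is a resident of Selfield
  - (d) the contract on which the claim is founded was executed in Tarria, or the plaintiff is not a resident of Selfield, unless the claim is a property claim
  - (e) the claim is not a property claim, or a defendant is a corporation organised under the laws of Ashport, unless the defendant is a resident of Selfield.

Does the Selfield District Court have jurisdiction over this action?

The Selfield District Court:
  (a) The amount in controversy is $366,000, which meets the USD 20,000 floor. Met.
  (b) No defendant is a corporation; the claim is a tort claim, not an employment claim — no alternative holds. But the amount in controversy is 366,000 dollars, which meets the $339,000 floor, and the 'unless' clause therefore excuses the requirement. Satisfied.
  (c) The amount in controversy is 366,000 dollars, within the $500,000 ceiling, so one alternative holds. The carve-out does not apply: the plaintiff resides in Tarria, not Selfield. Satisfied.
  (d) The plaintiff resides in Tarria, which is not Selfield, so this disjunct is met. Satisfied.
  (e) The claim is a tort claim, not a property claim — that alternative is enough. Met.
  → Jurisdiction lies.

Yes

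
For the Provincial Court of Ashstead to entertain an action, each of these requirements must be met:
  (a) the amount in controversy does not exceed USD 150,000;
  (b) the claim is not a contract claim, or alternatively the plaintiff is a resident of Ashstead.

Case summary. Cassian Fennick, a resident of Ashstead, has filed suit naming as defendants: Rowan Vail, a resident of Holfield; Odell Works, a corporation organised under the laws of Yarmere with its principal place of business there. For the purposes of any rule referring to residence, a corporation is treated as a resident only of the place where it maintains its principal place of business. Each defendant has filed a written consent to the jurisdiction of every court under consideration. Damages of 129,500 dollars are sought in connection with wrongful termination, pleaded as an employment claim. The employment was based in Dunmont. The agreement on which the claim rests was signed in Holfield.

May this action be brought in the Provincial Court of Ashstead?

Yes

The Provincial Court of Ashstead:
  (a) The amount in controversy is USD 129,500, within the $150,000 ceiling. Condition met.
  (b) The claim is an employment claim, not a contract claim, so this disjunct is met. Condition met.
  → All conditions met; jurisdiction exists.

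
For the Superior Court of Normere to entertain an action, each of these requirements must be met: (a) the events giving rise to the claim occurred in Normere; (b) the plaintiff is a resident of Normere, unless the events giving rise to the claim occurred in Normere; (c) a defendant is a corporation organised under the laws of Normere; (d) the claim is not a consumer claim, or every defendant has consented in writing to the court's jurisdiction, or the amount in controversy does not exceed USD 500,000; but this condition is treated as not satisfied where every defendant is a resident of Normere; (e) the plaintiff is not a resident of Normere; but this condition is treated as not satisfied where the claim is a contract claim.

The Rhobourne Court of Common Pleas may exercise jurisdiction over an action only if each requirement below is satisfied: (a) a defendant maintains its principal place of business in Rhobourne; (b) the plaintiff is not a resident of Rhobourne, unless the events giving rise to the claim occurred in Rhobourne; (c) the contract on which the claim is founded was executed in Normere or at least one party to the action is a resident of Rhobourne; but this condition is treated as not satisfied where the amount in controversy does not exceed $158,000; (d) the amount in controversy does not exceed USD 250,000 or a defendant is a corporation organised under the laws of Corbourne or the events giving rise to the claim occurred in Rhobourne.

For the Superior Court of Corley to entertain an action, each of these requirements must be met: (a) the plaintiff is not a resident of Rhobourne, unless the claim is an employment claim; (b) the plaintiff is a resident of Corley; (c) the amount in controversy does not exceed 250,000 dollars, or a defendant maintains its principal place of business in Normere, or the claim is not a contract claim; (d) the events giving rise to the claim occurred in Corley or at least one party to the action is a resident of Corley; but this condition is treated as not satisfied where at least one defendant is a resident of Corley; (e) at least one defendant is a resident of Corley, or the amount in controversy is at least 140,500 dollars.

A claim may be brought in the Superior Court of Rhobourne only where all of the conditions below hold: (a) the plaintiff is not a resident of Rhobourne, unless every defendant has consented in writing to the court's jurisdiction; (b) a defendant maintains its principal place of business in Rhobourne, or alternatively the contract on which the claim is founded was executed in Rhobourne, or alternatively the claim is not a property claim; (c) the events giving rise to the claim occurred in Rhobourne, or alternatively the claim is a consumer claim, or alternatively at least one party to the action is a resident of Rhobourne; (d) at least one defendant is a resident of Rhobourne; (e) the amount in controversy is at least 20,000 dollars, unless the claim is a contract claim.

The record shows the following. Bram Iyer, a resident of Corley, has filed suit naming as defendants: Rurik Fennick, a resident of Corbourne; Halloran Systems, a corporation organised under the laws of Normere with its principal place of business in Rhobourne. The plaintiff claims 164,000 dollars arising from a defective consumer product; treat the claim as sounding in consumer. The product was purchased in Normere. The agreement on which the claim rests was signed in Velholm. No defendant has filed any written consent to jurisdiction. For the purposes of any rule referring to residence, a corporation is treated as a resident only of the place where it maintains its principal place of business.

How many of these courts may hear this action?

The Superior Court of Normere:
  (a) The operative events occurred in Normere. Met.
  (b) The plaintiff resides in Corley, not Normere. However, the operative events occurred in Normere, so the 'unless' proviso supplies this condition. Met.
  (c) Halloran Systems is organised under the laws of Normere. Satisfied.
  (d) The amount in controversy is $164,000, within the 500,000 dollars ceiling, so one alternative holds. The exception is not triggered, since the defendants reside as follows — Rurik Fennick in Corbourne, Halloran Systems in Rhobourne — not all in Normere. Satisfied.
  (e) The plaintiff resides in Corley, which is not Normere. The exception is not triggered, since the claim is a consumer claim, not a contract claim. Condition met.
  → All conditions met; jurisdiction exists.
The Rhobourne Court of Common Pleas:
  (a) Halloran Systems has its principal place of business in Rhobourne. Met.
  (b) The plaintiff resides in Corley, which is not Rhobourne. Met.
  (c) Halloran Systems resides in Rhobourne, which satisfies one of the alternatives. The exception is not triggered, since the amount in controversy is $164,000, above the USD 158,000 ceiling. Condition met.
  (d) The amount in controversy is 164,000 dollars, within the $250,000 ceiling, which satisfies one of the alternatives. Condition met.
  → All conditions met; jurisdiction exists.
The Superior Court of Corley:
  (a) The plaintiff resides in Corley, which is not Rhobourne. Met.
  (b) The plaintiff resides in Corley. Met.
  (c) The amount in controversy is $164,000, within the $250,000 ceiling, so one alternative holds. Met.
  (d) Bram Iyer resides in Corley — that alternative is enough. The exception is not triggered, since no defendant resides in Corley (they reside in Corbourne, Rhobourne). Met.
  (e) The amount in controversy is $164,000, which meets the USD 140,500 floor, so this disjunct is met. Condition met.
  → Every requirement is satisfied — jurisdiction.
The Superior Court of Rhobourne:
  (a) The plaintiff resides in Corley, which is not Rhobourne. Satisfied.
  (b) Halloran Systems has its principal place of business in Rhobourne, so one alternative holds. Satisfied.
  (c) The claim is a consumer claim — that alternative is enough. Condition met.
  (d) Halloran Systems resides in Rhobourne. Met.
  (e) The amount in controversy is USD 164,000, which meets the USD 20,000 floor. Satisfied.
  → The court has jurisdiction.
Courts with jurisdiction: the Superior Court of Normere, the Rhobourne Court of Common Pleas, the Superior Court of Corley, the Superior Court of Rhobourne — 4 in total.

4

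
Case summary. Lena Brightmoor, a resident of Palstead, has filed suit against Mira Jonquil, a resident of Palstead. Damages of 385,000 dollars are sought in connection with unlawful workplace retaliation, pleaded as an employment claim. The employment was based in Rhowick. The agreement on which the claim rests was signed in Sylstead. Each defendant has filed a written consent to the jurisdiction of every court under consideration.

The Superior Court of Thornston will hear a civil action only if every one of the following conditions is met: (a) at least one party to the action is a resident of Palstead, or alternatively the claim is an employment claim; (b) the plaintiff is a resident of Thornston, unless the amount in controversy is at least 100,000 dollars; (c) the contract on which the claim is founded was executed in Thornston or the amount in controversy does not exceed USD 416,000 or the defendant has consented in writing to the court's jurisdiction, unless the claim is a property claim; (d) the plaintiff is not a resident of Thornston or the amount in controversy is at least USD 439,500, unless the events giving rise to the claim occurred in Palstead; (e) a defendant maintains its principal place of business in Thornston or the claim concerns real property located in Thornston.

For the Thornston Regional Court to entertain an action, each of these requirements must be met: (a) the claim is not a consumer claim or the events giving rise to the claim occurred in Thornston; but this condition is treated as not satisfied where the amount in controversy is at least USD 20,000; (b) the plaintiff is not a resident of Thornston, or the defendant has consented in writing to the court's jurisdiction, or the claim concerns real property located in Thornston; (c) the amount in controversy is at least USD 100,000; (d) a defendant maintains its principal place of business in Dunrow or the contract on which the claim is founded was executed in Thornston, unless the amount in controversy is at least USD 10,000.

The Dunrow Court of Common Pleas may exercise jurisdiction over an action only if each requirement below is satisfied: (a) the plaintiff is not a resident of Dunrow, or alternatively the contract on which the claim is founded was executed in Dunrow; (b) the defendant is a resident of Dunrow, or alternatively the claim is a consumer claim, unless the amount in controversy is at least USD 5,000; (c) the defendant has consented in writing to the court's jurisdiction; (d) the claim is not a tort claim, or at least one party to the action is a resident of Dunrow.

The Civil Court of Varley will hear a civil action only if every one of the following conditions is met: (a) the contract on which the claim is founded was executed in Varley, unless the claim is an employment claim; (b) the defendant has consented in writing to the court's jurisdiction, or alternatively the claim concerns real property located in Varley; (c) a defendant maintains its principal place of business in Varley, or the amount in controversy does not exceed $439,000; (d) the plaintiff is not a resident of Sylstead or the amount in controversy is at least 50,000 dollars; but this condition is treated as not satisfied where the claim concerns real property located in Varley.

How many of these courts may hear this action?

The Superior Court of Thornston:
  (a) Lena Brightmoor resides in Palstead, which satisfies one of the alternatives. Condition met.
  (b) The plaintiff resides in Palstead, not Thornston. But the amount in controversy is $385,000, which meets the 100,000 dollars floor, and the 'unless' clause therefore excuses the requirement. Satisfied.
  (c) The amount in controversy is $385,000, within the USD 416,000 ceiling, so this disjunct is met. Condition met.
  (d) The plaintiff resides in Palstead, which is not Thornston, which satisfies one of the alternatives. Met.
  (e) No defendant is a corporation; the claim does not concern real property — no alternative holds. Condition not met.
  → At least one condition fails; no jurisdiction.
The Thornston Regional Court:
  (a) The claim is an employment claim, not a consumer claim, which satisfies one of the alternatives. But the carve-out bites: the amount in controversy is $385,000, which meets the $20,000 floor. Not met.
  (b) The plaintiff resides in Palstead, which is not Thornston, so one alternative holds. Condition met.
  (c) The amount in controversy is 385,000 dollars, which meets the 100,000 dollars floor. Met.
  (d) No defendant is a corporation; the contract was executed in Sylstead, not Thornston — no alternative holds. But the amount in controversy is 385,000 dollars, which meets the 10,000 dollars floor, and the 'unless' clause therefore excuses the requirement. Condition met.
  → The court lacks jurisdiction.
The Dunrow Court of Common Pleas:
  (a) The plaintiff resides in Palstead, which is not Dunrow — that alternative is enough. Satisfied.
  (b) The defendant resides in Palstead, not Dunrow; the claim is an employment claim, not a consumer claim — no alternative holds. However, the amount in controversy is 385,000 dollars, which meets the $5,000 floor, so the 'unless' proviso supplies this condition. Satisfied.
  (c) Every defendant has filed written consent. Condition met.
  (d) The claim is an employment claim, not a tort claim — that alternative is enough. Satisfied.
  → All conditions met; jurisdiction exists.
The Civil Court of Varley:
  (a) The contract was executed in Sylstead, not Varley. The proviso rescues it, though: the claim is an employment claim. Condition met.
  (b) Every defendant has filed written consent, so one alternative holds. Met.
  (c) The amount in controversy is USD 385,000, within the 439,000 dollars ceiling, which satisfies one of the alternatives. Met.
  (d) The plaintiff resides in Palstead, which is not Sylstead, which satisfies one of the alternatives. The carve-out does not apply: the claim does not concern real property. Condition met.
  → Jurisdiction lies.
Courts with jurisdiction: the Dunrow Court of Common Pleas, the Civil Court of Varley — 2 in total.

2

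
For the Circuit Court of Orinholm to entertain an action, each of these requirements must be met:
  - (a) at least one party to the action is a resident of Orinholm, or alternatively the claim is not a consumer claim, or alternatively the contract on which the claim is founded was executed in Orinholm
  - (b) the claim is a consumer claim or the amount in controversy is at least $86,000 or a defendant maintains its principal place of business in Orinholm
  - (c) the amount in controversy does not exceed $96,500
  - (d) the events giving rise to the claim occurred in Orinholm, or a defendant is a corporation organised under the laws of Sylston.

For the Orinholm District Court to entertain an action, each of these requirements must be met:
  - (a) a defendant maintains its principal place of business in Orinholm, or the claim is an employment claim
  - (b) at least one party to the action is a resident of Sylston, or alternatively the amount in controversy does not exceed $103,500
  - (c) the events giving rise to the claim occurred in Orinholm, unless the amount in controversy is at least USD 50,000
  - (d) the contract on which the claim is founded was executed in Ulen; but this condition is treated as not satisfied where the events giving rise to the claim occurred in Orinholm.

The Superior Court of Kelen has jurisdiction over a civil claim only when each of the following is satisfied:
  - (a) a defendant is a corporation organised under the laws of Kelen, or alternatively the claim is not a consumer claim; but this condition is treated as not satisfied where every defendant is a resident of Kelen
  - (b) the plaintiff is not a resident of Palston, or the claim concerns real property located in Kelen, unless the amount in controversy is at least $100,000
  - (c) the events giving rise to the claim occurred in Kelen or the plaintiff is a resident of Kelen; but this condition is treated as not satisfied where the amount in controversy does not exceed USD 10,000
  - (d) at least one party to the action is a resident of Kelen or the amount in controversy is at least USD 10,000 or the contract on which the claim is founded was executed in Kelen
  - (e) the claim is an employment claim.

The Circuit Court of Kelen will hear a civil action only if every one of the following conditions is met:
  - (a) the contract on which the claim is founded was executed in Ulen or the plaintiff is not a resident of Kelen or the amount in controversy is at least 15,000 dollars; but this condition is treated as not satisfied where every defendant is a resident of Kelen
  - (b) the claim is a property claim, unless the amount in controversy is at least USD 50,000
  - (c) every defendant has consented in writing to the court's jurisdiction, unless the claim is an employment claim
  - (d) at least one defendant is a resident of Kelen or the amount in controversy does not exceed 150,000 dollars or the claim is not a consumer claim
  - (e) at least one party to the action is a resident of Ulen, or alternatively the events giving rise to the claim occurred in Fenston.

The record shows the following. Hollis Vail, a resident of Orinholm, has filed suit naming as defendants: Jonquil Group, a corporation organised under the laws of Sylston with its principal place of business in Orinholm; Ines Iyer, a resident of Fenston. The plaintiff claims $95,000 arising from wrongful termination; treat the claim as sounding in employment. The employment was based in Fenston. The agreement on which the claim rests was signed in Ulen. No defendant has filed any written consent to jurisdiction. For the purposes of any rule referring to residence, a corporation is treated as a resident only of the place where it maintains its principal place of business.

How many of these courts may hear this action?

3

The Circuit Court of Orinholm:
  (a) Hollis Vail resides in Orinholm, so this disjunct is met. Met.
  (b) The amount in controversy is 95,000 dollars, which meets the $86,000 floor — that alternative is enough. Satisfied.
  (c) The amount in controversy is 95,000 dollars, within the $96,500 ceiling. Condition met.
  (d) Jonquil Group is organised under the laws of Sylston, so one alternative holds. Satisfied.
  → All conditions met; jurisdiction exists.
The Orinholm District Court:
  (a) Jonquil Group has its principal place of business in Orinholm, which satisfies one of the alternatives. Satisfied.
  (b) The amount in controversy is 95,000 dollars, within the $103,500 ceiling, so this disjunct is met. Condition met.
  (c) The operative events occurred in Fenston, not Orinholm. But the amount in controversy is 95,000 dollars, which meets the USD 50,000 floor, and the 'unless' clause therefore excuses the requirement. Satisfied.
  (d) The contract was executed in Ulen. The exception is not triggered, since the operative events occurred in Fenston, not Orinholm. Satisfied.
  → All conditions met; jurisdiction exists.
The Superior Court of Kelen:
  (a) The claim is an employment claim, not a consumer claim, which satisfies one of the alternatives. The exception is not triggered, since the defendants reside as follows — Jonquil Group in Orinholm, Ines Iyer in Fenston — not all in Kelen. Satisfied.
  (b) The plaintiff resides in Orinholm, which is not Palston, so this disjunct is met. Satisfied.
  (c) The operative events occurred in Fenston, not Kelen; the plaintiff resides in Orinholm, not Kelen — none of the alternatives is met. Condition not met.
  (d) The amount in controversy is $95,000, which meets the USD 10,000 floor, so this disjunct is met. Condition met.
  (e) The claim is an employment claim. Met.
  → At least one condition fails; no jurisdiction.
The Circuit Court of Kelen:
  (a) The contract was executed in Ulen, so one alternative holds. The carve-out does not apply: the defendants reside as follows — Jonquil Group in Orinholm, Ines Iyer in Fenston — not all in Kelen. Met.
  (b) The claim is an employment claim, not a property claim. The proviso rescues it, though: the amount in controversy is $95,000, which meets the 50,000 dollars floor. Satisfied.
  (c) No such written consent has been filed. But the claim is an employment claim, and the 'unless' clause therefore excuses the requirement. Condition met.
  (d) The amount in controversy is USD 95,000, within the 150,000 dollars ceiling, which satisfies one of the alternatives. Met.
  (e) The operative events occurred in Fenston, so this disjunct is met. Condition met.
  → Every requirement is satisfied — jurisdiction.
Courts with jurisdiction: the Circuit Court of Orinholm, the Orinholm District Court, the Circuit Court of Kelen — 3 in total.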